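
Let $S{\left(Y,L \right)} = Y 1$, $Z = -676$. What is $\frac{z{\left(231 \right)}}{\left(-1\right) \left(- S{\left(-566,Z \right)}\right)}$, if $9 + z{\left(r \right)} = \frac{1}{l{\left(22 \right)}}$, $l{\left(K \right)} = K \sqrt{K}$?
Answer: $\frac{9}{566} - \frac{\sqrt{22}}{273944} \approx 0.015884$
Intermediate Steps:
$S{\left(Y,L \right)} = Y$
$l{\left(K \right)} = K^{\frac{3}{2}}$
$z{\left(r \right)} = -9 + \frac{\sqrt{22}}{484}$ ($z{\left(r \right)} = -9 + \frac{1}{22^{\frac{3}{2}}} = -9 + \frac{1}{22 \sqrt{22}} = -9 + \frac{\sqrt{22}}{484}$)
$\frac{z{\left(231 \right)}}{\left(-1\right) \left(- S{\left(-566,Z \right)}\right)} = \frac{-9 + \frac{\sqrt{22}}{484}}{\left(-1\right) \left(\left(-1\right) \left(-566\right)\right)} = \frac{-9 + \frac{\sqrt{22}}{484}}{\left(-1\right) 566} = \frac{-9 + \frac{\sqrt{22}}{484}}{-566} = \left(-9 + \frac{\sqrt{22}}{484}\right) \left(- \frac{1}{566}\right) = \frac{9}{566} - \frac{\sqrt{22}}{273944}$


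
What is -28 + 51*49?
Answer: 2471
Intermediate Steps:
-28 + 51*49 = -28 + 2499 = 2471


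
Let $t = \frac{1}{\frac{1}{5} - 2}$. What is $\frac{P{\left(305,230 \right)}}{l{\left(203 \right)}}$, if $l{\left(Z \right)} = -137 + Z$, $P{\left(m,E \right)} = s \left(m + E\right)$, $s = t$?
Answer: $- \frac{2675}{594} \approx -4.5034$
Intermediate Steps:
$t = - \frac{5}{9}$ ($t = \frac{1}{\frac{1}{5} - 2} = \frac{1}{- \frac{9}{5}} = - \frac{5}{9} \approx -0.55556$)
$s = - \frac{5}{9} \approx -0.55556$
$P{\left(m,E \right)} = - \frac{5 E}{9} - \frac{5 m}{9}$ ($P{\left(m,E \right)} = - \frac{5 \left(m + E\right)}{9} = - \frac{5 \left(E + m\right)}{9} = - \frac{5 E}{9} - \frac{5 m}{9}$)
$\frac{P{\left(305,230 \right)}}{l{\left(203 \right)}} = \frac{\left(- \frac{5}{9}\right) 230 - \frac{1525}{9}}{-137 + 203} = \frac{- \frac{1150}{9} - \frac{1525}{9}}{66} = \left(- \frac{2675}{9}\right) \frac{1}{66} = - \frac{2675}{594}$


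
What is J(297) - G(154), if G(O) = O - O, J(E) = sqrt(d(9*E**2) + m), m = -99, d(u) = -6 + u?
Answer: 4*sqrt(49611) ≈ 890.94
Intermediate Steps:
J(E) = sqrt(-105 + 9*E**2) (J(E) = sqrt((-6 + 9*E**2) - 99) = sqrt(-105 + 9*E**2))
G(O) = 0
J(297) - G(154) = sqrt(-105 + 9*297**2) - 1*0 = sqrt(-105 + 9*88209) + 0 = sqrt(-105 + 793881) + 0 = sqrt(793776) + 0 = 4*sqrt(49611) + 0 = 4*sqrt(49611)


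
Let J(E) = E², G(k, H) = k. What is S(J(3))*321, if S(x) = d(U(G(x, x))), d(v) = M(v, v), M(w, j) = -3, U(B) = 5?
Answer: -963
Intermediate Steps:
d(v) = -3
S(x) = -3
S(J(3))*321 = -3*321 = -963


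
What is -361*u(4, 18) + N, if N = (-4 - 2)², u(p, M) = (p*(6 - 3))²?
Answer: -51948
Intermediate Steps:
u(p, M) = 9*p² (u(p, M) = (p*3)² = (3*p)² = 9*p²)
N = 36 (N = (-6)² = 36)
-361*u(4, 18) + N = -3249*4² + 36 = -3249*16 + 36 = -361*144 + 36 = -51984 + 36 = -51948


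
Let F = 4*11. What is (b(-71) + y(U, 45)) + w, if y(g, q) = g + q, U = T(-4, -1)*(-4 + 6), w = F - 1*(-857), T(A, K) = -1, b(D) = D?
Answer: 873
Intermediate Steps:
F = 44
w = 901 (w = 44 - 1*(-857) = 44 + 857 = 901)
U = -2 (U = -(-4 + 6) = -1*2 = -2)
(b(-71) + y(U, 45)) + w = (-71 + (-2 + 45)) + 901 = (-71 + 43) + 901 = -28 + 901 = 873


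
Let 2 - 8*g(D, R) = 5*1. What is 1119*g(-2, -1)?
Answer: -3357/8 ≈ -419.63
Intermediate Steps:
g(D, R) = -3/8 (g(D, R) = 1/4 - 5/8 = -3/8)
1119*g(-2, -1) = 1119*(-3/8) = -3357/8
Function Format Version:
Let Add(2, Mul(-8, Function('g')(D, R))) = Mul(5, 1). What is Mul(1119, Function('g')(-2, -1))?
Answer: Rational(-3357, 8) ≈ -419.63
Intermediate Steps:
Function('g')(D, R) = Rational(-3, 8) (Function('g')(D, R) = Add(Rational(1, 4), Mul(Rational(-1, 8), Mul(5, 1))) = Add(Rational(1, 4), Mul(Rational(-1, 8), 5)) = Add(Rational(1, 4), Rational(-5, 8)) = Rational(-3, 8))
Mul(1119, Function('g')(-2, -1)) = Mul(1119, Rational(-3, 8)) = Rational(-3357, 8)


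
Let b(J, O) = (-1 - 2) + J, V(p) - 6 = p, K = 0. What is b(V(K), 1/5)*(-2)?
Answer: -6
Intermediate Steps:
V(p) = 6 + p
b(J, O) = -3 + J
b(V(K), 1/5)*(-2) = (-3 + (6 + 0))*(-2) = (-3 + 6)*(-2) = 3*(-2) = -6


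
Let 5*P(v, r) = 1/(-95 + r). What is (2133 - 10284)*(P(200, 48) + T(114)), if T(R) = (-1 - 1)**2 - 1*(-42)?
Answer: -88104159/235 ≈ -3.7491e+5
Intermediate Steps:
P(v, r) = 1/(5*(-95 + r))
T(R) = 46 (T(R) = (-2)**2 + 42 = 4 + 42 = 46)
(2133 - 10284)*(P(200, 48) + T(114)) = (2133 - 10284)*(1/(5*(-95 + 48)) + 46) = -8151*((1/5)/(-47) + 46) = -8151*((1/5)*(-1/47) + 46) = -8151*(-1/235 + 46) = -8151*10809/235 = -88104159/235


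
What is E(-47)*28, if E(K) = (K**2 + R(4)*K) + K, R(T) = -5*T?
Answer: 86856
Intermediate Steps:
E(K) = K**2 - 19*K (E(K) = (K**2 + (-5*4)*K) + K = (K**2 - 20*K) + K = K**2 - 19*K)
E(-47)*28 = -47*(-19 - 47)*28 = -47*(-66)*28 = 3102*28 = 86856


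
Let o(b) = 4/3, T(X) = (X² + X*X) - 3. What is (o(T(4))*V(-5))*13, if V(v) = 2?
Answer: 104/3 ≈ 34.667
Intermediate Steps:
T(X) = -3 + 2*X² (T(X) = (X² + X²) - 3 = 2*X² - 3 = -3 + 2*X²)
o(b) = 4/3 (o(b) = 4*(⅓) = 4/3)
(o(T(4))*V(-5))*13 = ((4/3)*2)*13 = (8/3)*13 = 104/3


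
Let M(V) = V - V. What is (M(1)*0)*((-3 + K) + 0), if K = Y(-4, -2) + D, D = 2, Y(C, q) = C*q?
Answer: 0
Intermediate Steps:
K = 10 (K = -4*(-2) + 2 = 8 + 2 = 10)
M(V) = 0
(M(1)*0)*((-3 + K) + 0) = (0*0)*((-3 + 10) + 0) = 0*(7 + 0) = 0*7 = 0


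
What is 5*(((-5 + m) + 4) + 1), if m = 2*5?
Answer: 50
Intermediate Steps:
m = 10
5*(((-5 + m) + 4) + 1) = 5*(((-5 + 10) + 4) + 1) = 5*((5 + 4) + 1) = 5*(9 + 1) = 5*10 = 50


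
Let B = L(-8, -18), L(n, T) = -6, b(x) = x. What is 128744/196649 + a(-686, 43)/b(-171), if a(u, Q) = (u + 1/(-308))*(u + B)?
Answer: -7186415134805/2589277383 ≈ -2775.5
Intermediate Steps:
B = -6
a(u, Q) = (-6 + u)*(-1/308 + u) (a(u, Q) = (u + 1/(-308))*(u - 6) = (u - 1/308)*(-6 + u) = (-1/308 + u)*(-6 + u) = (-6 + u)*(-1/308 + u))
128744/196649 + a(-686, 43)/b(-171) = 128744/196649 + (3/154 + (-686)² - 1849/308*(-686))/(-171) = 128744*(1/196649) + (3/154 + 470596 + 90601/22)*(-1/171) = 128744/196649 + (36552997/77)*(-1/171) = 128744/196649 - 36552997/13167 = -7186415134805/2589277383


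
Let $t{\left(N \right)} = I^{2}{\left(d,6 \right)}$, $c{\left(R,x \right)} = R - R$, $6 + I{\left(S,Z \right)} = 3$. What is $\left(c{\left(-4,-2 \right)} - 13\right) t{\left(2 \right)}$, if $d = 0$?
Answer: $-117$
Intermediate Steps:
$I{\left(S,Z \right)} = -3$ ($I{\left(S,Z \right)} = -6 + 3 = -3$)
$c{\left(R,x \right)} = 0$
$t{\left(N \right)} = 9$ ($t{\left(N \right)} = \left(-3\right)^{2} = 9$)
$\left(c{\left(-4,-2 \right)} - 13\right) t{\left(2 \right)} = \left(0 - 13\right) 9 = \left(-13\right) 9 = -117$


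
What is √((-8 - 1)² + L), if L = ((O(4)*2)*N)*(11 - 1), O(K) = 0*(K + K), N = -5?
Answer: 9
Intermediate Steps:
O(K) = 0 (O(K) = 0*(2*K) = 0)
L = 0 (L = ((0*2)*(-5))*(11 - 1) = (0*(-5))*10 = 0*10 = 0)
√((-8 - 1)² + L) = √((-8 - 1)² + 0) = √((-9)² + 0) = √(81 + 0) = √81 = 9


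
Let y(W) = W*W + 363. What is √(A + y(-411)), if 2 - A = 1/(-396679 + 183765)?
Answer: √7674135824356170/212914 ≈ 411.44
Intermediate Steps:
y(W) = 363 + W² (y(W) = W² + 363 = 363 + W²)
A = 425829/212914 (A = 2 - 1/(-396679 + 183765) = 2 - 1/(-212914) = 2 - 1*(-1/212914) = 2 + 1/212914 = 425829/212914 ≈ 2.0000)
√(A + y(-411)) = √(425829/212914 + (363 + (-411)²)) = √(425829/212914 + (363 + 168921)) = √(425829/212914 + 169284) = √(36043359405/212914) = √7674135824356170/212914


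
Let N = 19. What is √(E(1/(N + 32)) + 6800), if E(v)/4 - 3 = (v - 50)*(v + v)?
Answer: 2*√4424405/51 ≈ 82.487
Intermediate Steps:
E(v) = 12 + 8*v*(-50 + v) (E(v) = 12 + 4*((v - 50)*(v + v)) = 12 + 4*((-50 + v)*(2*v)) = 12 + 4*(2*v*(-50 + v)) = 12 + 8*v*(-50 + v))
√(E(1/(N + 32)) + 6800) = √((12 - 400/(19 + 32) + 8*(1/(19 + 32))²) + 6800) = √((12 - 400/51 + 8*(1/51)²) + 6800) = √((12 - 400*1/51 + 8*(1/51)²) + 6800) = √((12 - 400/51 + 8*(1/2601)) + 6800) = √((12 - 400/51 + 8/2601) + 6800) = √(10820/2601 + 6800) = √(17697620/2601) = 2*√4424405/51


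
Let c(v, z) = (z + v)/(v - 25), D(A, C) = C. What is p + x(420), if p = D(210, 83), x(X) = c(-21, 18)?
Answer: 3821/46 ≈ 83.065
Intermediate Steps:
c(v, z) = (v + z)/(-25 + v)
x(X) = 3/46 (x(X) = (-21 + 18)/(-25 - 21) = -3/(-46) = -1/46*(-3) = 3/46)
p = 83
p + x(420) = 83 + 3/46 = 3821/46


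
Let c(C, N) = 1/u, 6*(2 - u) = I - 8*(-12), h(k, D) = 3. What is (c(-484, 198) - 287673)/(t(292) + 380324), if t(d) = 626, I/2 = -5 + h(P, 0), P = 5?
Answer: -11506923/15238000 ≈ -0.75515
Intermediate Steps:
I = -4 (I = 2*(-5 + 3) = 2*(-2) = -4)
u = -40/3 (u = 2 - (-4 - 8*(-12))/6 = 2 - (-4 + 96)/6 = 2 - ⅙*92 = 2 - 46/3 = -40/3 ≈ -13.333)
c(C, N) = -3/40 (c(C, N) = 1/(-40/3) = -3/40)
(c(-484, 198) - 287673)/(t(292) + 380324) = (-3/40 - 287673)/(626 + 380324) = -11506923/40/380950 = -11506923/40*1/380950 = -11506923/15238000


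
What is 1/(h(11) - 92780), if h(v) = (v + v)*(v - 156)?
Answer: -1/95970 ≈ -1.0420e-5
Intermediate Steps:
h(v) = 2*v*(-156 + v) (h(v) = (2*v)*(-156 + v) = 2*v*(-156 + v))
1/(h(11) - 92780) = 1/(2*11*(-156 + 11) - 92780) = 1/(2*11*(-145) - 92780) = 1/(-3190 - 92780) = 1/(-95970) = -1/95970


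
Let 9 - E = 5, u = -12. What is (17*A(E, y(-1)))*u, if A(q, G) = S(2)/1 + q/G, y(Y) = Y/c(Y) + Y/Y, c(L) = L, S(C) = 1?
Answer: -612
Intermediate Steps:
E = 4 (E = 9 - 1*5 = 9 - 5 = 4)
y(Y) = 2 (y(Y) = Y/Y + Y/Y = 1 + 1 = 2)
A(q, G) = 1 + q/G (A(q, G) = 1/1 + q/G = 1*1 + q/G = 1 + q/G)
(17*A(E, y(-1)))*u = (17*((2 + 4)/2))*(-12) = (17*((½)*6))*(-12) = (17*3)*(-12) = 51*(-12) = -612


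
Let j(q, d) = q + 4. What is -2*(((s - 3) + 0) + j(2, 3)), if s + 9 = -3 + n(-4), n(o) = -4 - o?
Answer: 18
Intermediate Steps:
j(q, d) = 4 + q
s = -12 (s = -9 + (-3 + (-4 - 1*(-4))) = -9 + (-3 + (-4 + 4)) = -9 + (-3 + 0) = -9 - 3 = -12)
-2*(((s - 3) + 0) + j(2, 3)) = -2*(((-12 - 3) + 0) + (4 + 2)) = -2*((-15 + 0) + 6) = -2*(-15 + 6) = -2*(-9) = 18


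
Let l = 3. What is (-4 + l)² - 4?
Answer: -3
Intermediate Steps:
(-4 + l)² - 4 = (-4 + 3)² - 4 = (-1)² - 4 = 1 - 4 = -3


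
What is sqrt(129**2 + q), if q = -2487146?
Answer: I*sqrt(2470505) ≈ 1571.8*I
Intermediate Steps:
sqrt(129**2 + q) = sqrt(129**2 - 2487146) = sqrt(16641 - 2487146) = sqrt(-2470505) = I*sqrt(2470505)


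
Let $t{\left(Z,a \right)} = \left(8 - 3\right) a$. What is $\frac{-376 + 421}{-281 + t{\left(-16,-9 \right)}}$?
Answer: $- \frac{45}{326} \approx -0.13804$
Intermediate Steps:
$t{\left(Z,a \right)} = 5 a$ ($t{\left(Z,a \right)} = \left(8 - 3\right) a = 5 a$)
$\frac{-376 + 421}{-281 + t{\left(-16,-9 \right)}} = \frac{-376 + 421}{-281 + 5 \left(-9\right)} = \frac{1}{-281 - 45} \cdot 45 = \frac{1}{-326} \cdot 45 = \left(- \frac{1}{326}\right) 45 = - \frac{45}{326}$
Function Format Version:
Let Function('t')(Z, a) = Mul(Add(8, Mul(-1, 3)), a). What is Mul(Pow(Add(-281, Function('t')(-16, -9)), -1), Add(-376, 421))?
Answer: Rational(-45, 326) ≈ -0.13804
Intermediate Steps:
Function('t')(Z, a) = Mul(5, a) (Function('t')(Z, a) = Mul(Add(8, -3), a) = Mul(5, a))
Mul(Pow(Add(-281, Function('t')(-16, -9)), -1), Add(-376, 421)) = Mul(Pow(Add(-281, Mul(5, -9)), -1), Add(-376, 421)) = Mul(Pow(Add(-281, -45), -1), 45) = Mul(Pow(-326, -1), 45) = Mul(Rational(-1, 326), 45) = Rational(-45, 326)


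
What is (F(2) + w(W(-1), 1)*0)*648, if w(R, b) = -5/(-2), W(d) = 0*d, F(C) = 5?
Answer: 3240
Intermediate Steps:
W(d) = 0
w(R, b) = 5/2 (w(R, b) = -5*(-½) = 5/2)
(F(2) + w(W(-1), 1)*0)*648 = (5 + (5/2)*0)*648 = (5 + 0)*648 = 5*648 = 3240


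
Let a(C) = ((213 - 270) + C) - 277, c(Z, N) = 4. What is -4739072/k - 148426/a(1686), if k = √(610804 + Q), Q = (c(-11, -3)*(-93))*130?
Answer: -74213/676 - 2369536*√140611/140611 ≈ -6428.9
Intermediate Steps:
Q = -48360 (Q = (4*(-93))*130 = -372*130 = -48360)
a(C) = -334 + C (a(C) = (-57 + C) - 277 = -334 + C)
k = 2*√140611 (k = √(610804 - 48360) = √562444 = 2*√140611 ≈ 749.96)
-4739072/k - 148426/a(1686) = -4739072*√140611/281222 - 148426/(-334 + 1686) = -2369536*√140611/140611 - 148426/1352 = -2369536*√140611/140611 - 148426*1/1352 = -2369536*√140611/140611 - 74213/676 = -74213/676 - 2369536*√140611/140611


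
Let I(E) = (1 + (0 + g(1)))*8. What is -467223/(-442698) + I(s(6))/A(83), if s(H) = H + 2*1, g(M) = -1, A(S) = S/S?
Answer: 155741/147566 ≈ 1.0554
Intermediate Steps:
A(S) = 1
s(H) = 2 + H (s(H) = H + 2 = 2 + H)
I(E) = 0 (I(E) = (1 + (0 - 1))*8 = (1 - 1)*8 = 0*8 = 0)
-467223/(-442698) + I(s(6))/A(83) = -467223/(-442698) + 0/1 = -467223*(-1/442698) + 0*1 = 155741/147566 + 0 = 155741/147566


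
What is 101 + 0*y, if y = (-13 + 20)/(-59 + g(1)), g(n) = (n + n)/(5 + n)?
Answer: 101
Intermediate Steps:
g(n) = 2*n/(5 + n) (g(n) = (2*n)/(5 + n) = 2*n/(5 + n))
y = -21/176 (y = (-13 + 20)/(-59 + 2*1/(5 + 1)) = 7/(-59 + 2*1/6) = 7/(-59 + 2*1*(⅙)) = 7/(-59 + ⅓) = 7/(-176/3) = 7*(-3/176) = -21/176 ≈ -0.11932)
101 + 0*y = 101 + 0*(-21/176) = 101 + 0 = 101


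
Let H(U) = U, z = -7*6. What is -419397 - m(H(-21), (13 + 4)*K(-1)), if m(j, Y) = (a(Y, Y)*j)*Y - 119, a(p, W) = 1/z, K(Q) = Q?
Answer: -838539/2 ≈ -4.1927e+5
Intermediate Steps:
z = -42
a(p, W) = -1/42 (a(p, W) = 1/(-42) = -1/42)
m(j, Y) = -119 - Y*j/42 (m(j, Y) = (-j/42)*Y - 119 = -Y*j/42 - 119 = -119 - Y*j/42)
-419397 - m(H(-21), (13 + 4)*K(-1)) = -419397 - (-119 - 1/42*(13 + 4)*(-1)*(-21)) = -419397 - (-119 - 1/42*17*(-1)*(-21)) = -419397 - (-119 - 1/42*(-17)*(-21)) = -419397 - (-119 - 17/2) = -419397 - 1*(-255/2) = -419397 + 255/2 = -838539/2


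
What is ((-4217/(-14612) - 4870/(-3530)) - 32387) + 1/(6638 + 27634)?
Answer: -1431239050745507/44194052448 ≈ -32385.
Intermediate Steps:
((-4217/(-14612) - 4870/(-3530)) - 32387) + 1/(6638 + 27634) = ((-4217*(-1/14612) - 4870*(-1/3530)) - 32387) + 1/34272 = ((4217/14612 + 487/353) - 32387) + 1/34272 = (8604645/5158036 - 32387) + 1/34272 = -167044707287/5158036 + 1/34272 = -1431239050745507/44194052448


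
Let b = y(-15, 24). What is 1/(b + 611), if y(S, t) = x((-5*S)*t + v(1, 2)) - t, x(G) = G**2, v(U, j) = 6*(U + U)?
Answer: 1/3283931 ≈ 3.0451e-7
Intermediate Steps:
v(U, j) = 12*U (v(U, j) = 6*(2*U) = 12*U)
y(S, t) = (12 - 5*S*t)**2 - t (y(S, t) = ((-5*S)*t + 12*1)**2 - t = (-5*S*t + 12)**2 - t = (12 - 5*S*t)**2 - t)
b = 3283320 (b = (-12 + 5*(-15)*24)**2 - 1*24 = (-12 - 1800)**2 - 24 = (-1812)**2 - 24 = 3283344 - 24 = 3283320)
1/(b + 611) = 1/(3283320 + 611) = 1/3283931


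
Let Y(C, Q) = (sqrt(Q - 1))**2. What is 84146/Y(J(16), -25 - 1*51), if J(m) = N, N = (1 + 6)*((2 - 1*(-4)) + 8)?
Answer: -84146/77 ≈ -1092.8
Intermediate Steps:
N = 98 (N = 7*((2 + 4) + 8) = 7*(6 + 8) = 7*14 = 98)
J(m) = 98
Y(C, Q) = -1 + Q (Y(C, Q) = (sqrt(-1 + Q))**2 = -1 + Q)
84146/Y(J(16), -25 - 1*51) = 84146/(-1 + (-25 - 1*51)) = 84146/(-1 + (-25 - 51)) = 84146/(-1 - 76) = 84146/(-77) = 84146*(-1/77) = -84146/77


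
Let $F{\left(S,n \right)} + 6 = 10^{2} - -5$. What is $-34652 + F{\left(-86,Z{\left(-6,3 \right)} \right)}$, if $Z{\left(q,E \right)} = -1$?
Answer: $-34553$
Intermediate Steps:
$F{\left(S,n \right)} = 99$ ($F{\left(S,n \right)} = -6 - \left(-5 - 10^{2}\right) = -6 + \left(100 + 5\right) = -6 + 105 = 99$)
$-34652 + F{\left(-86,Z{\left(-6,3 \right)} \right)} = -34652 + 99 = -34553$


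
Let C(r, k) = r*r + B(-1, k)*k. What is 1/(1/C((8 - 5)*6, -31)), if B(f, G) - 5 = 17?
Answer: -358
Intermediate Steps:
B(f, G) = 22 (B(f, G) = 5 + 17 = 22)
C(r, k) = r² + 22*k (C(r, k) = r*r + 22*k = r² + 22*k)
1/(1/C((8 - 5)*6, -31)) = 1/(1/(((8 - 5)*6)² + 22*(-31))) = 1/(1/((3*6)² - 682)) = 1/(1/(18² - 682)) = 1/(1/(324 - 682)) = 1/(1/(-358)) = 1/(-1/358) = -358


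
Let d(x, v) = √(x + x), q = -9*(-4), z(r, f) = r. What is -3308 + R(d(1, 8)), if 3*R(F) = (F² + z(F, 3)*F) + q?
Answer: -9884/3 ≈ -3294.7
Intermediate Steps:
q = 36
d(x, v) = √2*√x (d(x, v) = √(2*x) = √2*√x)
R(F) = 12 + 2*F²/3 (R(F) = ((F² + F*F) + 36)/3 = ((F² + F²) + 36)/3 = (2*F² + 36)/3 = (36 + 2*F²)/3 = 12 + 2*F²/3)
-3308 + R(d(1, 8)) = -3308 + (12 + 2*(√2*√1)²/3) = -3308 + (12 + 2*(√2*1)²/3) = -3308 + (12 + 2*(√2)²/3) = -3308 + (12 + (⅔)*2) = -3308 + (12 + 4/3) = -3308 + 40/3 = -9884/3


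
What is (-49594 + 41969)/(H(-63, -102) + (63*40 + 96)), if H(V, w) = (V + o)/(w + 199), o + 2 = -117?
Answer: -147925/50714 ≈ -2.9168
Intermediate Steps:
o = -119 (o = -2 - 117 = -119)
H(V, w) = (-119 + V)/(199 + w) (H(V, w) = (V - 119)/(w + 199) = (-119 + V)/(199 + w))
(-49594 + 41969)/(H(-63, -102) + (63*40 + 96)) = (-49594 + 41969)/((-119 - 63)/(199 - 102) + (63*40 + 96)) = -7625/(-182/97 + (2520 + 96)) = -7625/((1/97)*(-182) + 2616) = -7625/(-182/97 + 2616) = -7625/253570/97 = -7625*97/253570 = -147925/50714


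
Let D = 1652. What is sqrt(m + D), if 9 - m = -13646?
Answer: sqrt(15307) ≈ 123.72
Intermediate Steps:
m = 13655 (m = 9 - 1*(-13646) = 9 + 13646 = 13655)
sqrt(m + D) = sqrt(13655 + 1652) = sqrt(15307)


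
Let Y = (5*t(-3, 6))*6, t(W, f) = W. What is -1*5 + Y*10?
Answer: -905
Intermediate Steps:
Y = -90 (Y = (5*(-3))*6 = -15*6 = -90)
-1*5 + Y*10 = -1*5 - 90*10 = -5 - 900 = -905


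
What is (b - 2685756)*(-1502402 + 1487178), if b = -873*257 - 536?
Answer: 44311781272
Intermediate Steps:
b = -224897 (b = -224361 - 536 = -224897)
(b - 2685756)*(-1502402 + 1487178) = (-224897 - 2685756)*(-1502402 + 1487178) = -2910653*(-15224) = 44311781272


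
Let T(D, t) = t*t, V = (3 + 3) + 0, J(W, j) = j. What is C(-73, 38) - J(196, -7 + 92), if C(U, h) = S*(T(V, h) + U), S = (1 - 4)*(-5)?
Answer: 20480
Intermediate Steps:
V = 6 (V = 6 + 0 = 6)
T(D, t) = t²
S = 15 (S = -3*(-5) = 15)
C(U, h) = 15*U + 15*h² (C(U, h) = 15*(h² + U) = 15*(U + h²) = 15*U + 15*h²)
C(-73, 38) - J(196, -7 + 92) = (15*(-73) + 15*38²) - (-7 + 92) = (-1095 + 15*1444) - 1*85 = (-1095 + 21660) - 85 = 20565 - 85 = 20480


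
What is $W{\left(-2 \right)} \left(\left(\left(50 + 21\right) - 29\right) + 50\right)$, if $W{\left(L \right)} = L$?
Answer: $-184$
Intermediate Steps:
$W{\left(-2 \right)} \left(\left(\left(50 + 21\right) - 29\right) + 50\right) = - 2 \left(\left(\left(50 + 21\right) - 29\right) + 50\right) = - 2 \left(\left(71 - 29\right) + 50\right) = - 2 \left(42 + 50\right) = \left(-2\right) 92 = -184$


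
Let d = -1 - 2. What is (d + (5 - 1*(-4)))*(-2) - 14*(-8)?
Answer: 100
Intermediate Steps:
d = -3
(d + (5 - 1*(-4)))*(-2) - 14*(-8) = (-3 + (5 - 1*(-4)))*(-2) - 14*(-8) = (-3 + (5 + 4))*(-2) + 112 = (-3 + 9)*(-2) + 112 = 6*(-2) + 112 = -12 + 112 = 100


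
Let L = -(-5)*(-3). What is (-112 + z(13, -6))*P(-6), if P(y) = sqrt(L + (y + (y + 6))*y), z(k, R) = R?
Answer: -118*sqrt(21) ≈ -540.74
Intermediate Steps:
L = -15 (L = -5*3 = -15)
P(y) = sqrt(-15 + y*(6 + 2*y)) (P(y) = sqrt(-15 + (y + (y + 6))*y) = sqrt(-15 + (y + (6 + y))*y) = sqrt(-15 + (6 + 2*y)*y) = sqrt(-15 + y*(6 + 2*y)))
(-112 + z(13, -6))*P(-6) = (-112 - 6)*sqrt(-15 + 2*(-6)**2 + 6*(-6)) = -118*sqrt(-15 + 2*36 - 36) = -118*sqrt(-15 + 72 - 36) = -118*sqrt(21)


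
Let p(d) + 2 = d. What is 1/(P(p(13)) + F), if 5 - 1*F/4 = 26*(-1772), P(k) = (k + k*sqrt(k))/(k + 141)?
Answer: 2129126852/392415265919299 - 836*sqrt(11)/392415265919299 ≈ 5.4257e-6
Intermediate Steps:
p(d) = -2 + d
P(k) = (k + k**(3/2))/(141 + k)
F = 184308 (F = 20 - 104*(-1772) = 20 - 4*(-46072) = 20 + 184288 = 184308)
1/(P(p(13)) + F) = 1/(((-2 + 13) + (-2 + 13)**(3/2))/(141 + (-2 + 13)) + 184308) = 1/((11 + 11**(3/2))/(141 + 11) + 184308) = 1/((11 + 11*sqrt(11))/152 + 184308) = 1/((11/152 + 11*sqrt(11)/152) + 184308) = 1/(28014827/152 + 11*sqrt(11)/152)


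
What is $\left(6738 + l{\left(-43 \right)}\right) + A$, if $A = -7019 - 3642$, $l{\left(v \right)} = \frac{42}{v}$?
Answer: $- \frac{168731}{43} \approx -3924.0$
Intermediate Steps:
$A = -10661$ ($A = -7019 - 3642 = -10661$)
$\left(6738 + l{\left(-43 \right)}\right) + A = \left(6738 + \frac{42}{-43}\right) - 10661 = \left(6738 + 42 \left(- \frac{1}{43}\right)\right) - 10661 = \left(6738 - \frac{42}{43}\right) - 10661 = \frac{289692}{43} - 10661 = - \frac{168731}{43}$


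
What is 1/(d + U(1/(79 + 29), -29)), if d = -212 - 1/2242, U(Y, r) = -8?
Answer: -2242/493241 ≈ -0.0045454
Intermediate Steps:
d = -475305/2242 (d = -212 - 1*1/2242 = -212 - 1/2242 = -475305/2242 ≈ -212.00)
1/(d + U(1/(79 + 29), -29)) = 1/(-475305/2242 - 8) = 1/(-493241/2242) = -2242/493241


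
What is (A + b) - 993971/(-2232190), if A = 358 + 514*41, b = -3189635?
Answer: -7072030060599/2232190 ≈ -3.1682e+6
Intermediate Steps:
A = 21432 (A = 358 + 21074 = 21432)
(A + b) - 993971/(-2232190) = (21432 - 3189635) - 993971/(-2232190) = -3168203 - 993971*(-1/2232190) = -3168203 + 993971/2232190 = -7072030060599/2232190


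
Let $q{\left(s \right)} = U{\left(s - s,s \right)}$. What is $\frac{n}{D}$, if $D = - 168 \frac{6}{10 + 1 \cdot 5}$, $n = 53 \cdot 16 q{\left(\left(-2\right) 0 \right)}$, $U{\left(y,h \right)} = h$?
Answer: $0$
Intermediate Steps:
$q{\left(s \right)} = s$
$n = 0$ ($n = 53 \cdot 16 \left(\left(-2\right) 0\right) = 53 \cdot 16 \cdot 0 = 53 \cdot 0 = 0$)
$D = - \frac{336}{5}$ ($D = - 168 \frac{6}{10 + 5} = - 168 \cdot \frac{6}{15} = - 168 \cdot 6 \cdot \frac{1}{15} = \left(-168\right) \frac{2}{5} = - \frac{336}{5} \approx -67.2$)
$\frac{n}{D} = \frac{0}{- \frac{336}{5}} = 0 \left(- \frac{5}{336}\right) = 0$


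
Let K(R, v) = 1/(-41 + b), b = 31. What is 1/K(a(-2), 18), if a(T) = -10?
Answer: -10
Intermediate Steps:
K(R, v) = -⅒ (K(R, v) = 1/(-41 + 31) = 1/(-10) = -⅒)
1/K(a(-2), 18) = 1/(-⅒) = -10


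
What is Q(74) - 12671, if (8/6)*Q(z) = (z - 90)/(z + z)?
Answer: -468830/37 ≈ -12671.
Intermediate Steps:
Q(z) = 3*(-90 + z)/(8*z) (Q(z) = 3*((z - 90)/(z + z))/4 = 3*((-90 + z)/((2*z)))/4 = 3*((-90 + z)*(1/(2*z)))/4 = 3*((-90 + z)/(2*z))/4 = 3*(-90 + z)/(8*z))
Q(74) - 12671 = (3/8)*(-90 + 74)/74 - 12671 = (3/8)*(1/74)*(-16) - 12671 = -3/37 - 12671 = -468830/37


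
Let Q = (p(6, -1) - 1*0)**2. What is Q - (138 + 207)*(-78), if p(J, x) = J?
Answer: 26946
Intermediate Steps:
Q = 36 (Q = (6 - 1*0)**2 = (6 + 0)**2 = 6**2 = 36)
Q - (138 + 207)*(-78) = 36 - (138 + 207)*(-78) = 36 - 345*(-78) = 36 - 1*(-26910) = 36 + 26910 = 26946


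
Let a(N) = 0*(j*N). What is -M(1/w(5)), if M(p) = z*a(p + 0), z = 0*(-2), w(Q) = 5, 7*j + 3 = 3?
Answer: 0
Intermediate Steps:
j = 0 (j = -3/7 + (1/7)*3 = -3/7 + 3/7 = 0)
a(N) = 0 (a(N) = 0*(0*N) = 0*0 = 0)
z = 0
M(p) = 0 (M(p) = 0*0 = 0)
-M(1/w(5)) = -1*0 = 0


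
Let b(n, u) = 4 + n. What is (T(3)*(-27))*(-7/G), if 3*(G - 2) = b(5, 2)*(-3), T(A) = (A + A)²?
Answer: -972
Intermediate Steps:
T(A) = 4*A² (T(A) = (2*A)² = 4*A²)
G = -7 (G = 2 + ((4 + 5)*(-3))/3 = 2 + (9*(-3))/3 = 2 + (⅓)*(-27) = 2 - 9 = -7)
(T(3)*(-27))*(-7/G) = ((4*3²)*(-27))*(-7/(-7)) = ((4*9)*(-27))*(-7*(-⅐)) = (36*(-27))*1 = -972*1 = -972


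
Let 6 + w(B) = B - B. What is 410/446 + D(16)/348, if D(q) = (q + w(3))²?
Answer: 23410/19401 ≈ 1.2066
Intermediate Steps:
w(B) = -6 (w(B) = -6 + (B - B) = -6 + 0 = -6)
D(q) = (-6 + q)² (D(q) = (q - 6)² = (-6 + q)²)
410/446 + D(16)/348 = 410/446 + (-6 + 16)²/348 = 410*(1/446) + 10²*(1/348) = 205/223 + 100*(1/348) = 205/223 + 25/87 = 23410/19401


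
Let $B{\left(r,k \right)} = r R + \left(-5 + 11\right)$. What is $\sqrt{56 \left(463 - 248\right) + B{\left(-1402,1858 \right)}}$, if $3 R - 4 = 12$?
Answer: $\frac{\sqrt{41118}}{3} \approx 67.592$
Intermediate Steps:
$R = \frac{16}{3}$ ($R = \frac{4}{3} + \frac{1}{3} \cdot 12 = \frac{4}{3} + 4 = \frac{16}{3} \approx 5.3333$)
$B{\left(r,k \right)} = 6 + \frac{16 r}{3}$ ($B{\left(r,k \right)} = r \frac{16}{3} + \left(-5 + 11\right) = \frac{16 r}{3} + 6 = 6 + \frac{16 r}{3}$)
$\sqrt{56 \left(463 - 248\right) + B{\left(-1402,1858 \right)}} = \sqrt{56 \left(463 - 248\right) + \left(6 + \frac{16}{3} \left(-1402\right)\right)} = \sqrt{56 \cdot 215 + \left(6 - \frac{22432}{3}\right)} = \sqrt{12040 - \frac{22414}{3}} = \sqrt{\frac{13706}{3}} = \frac{\sqrt{41118}}{3}$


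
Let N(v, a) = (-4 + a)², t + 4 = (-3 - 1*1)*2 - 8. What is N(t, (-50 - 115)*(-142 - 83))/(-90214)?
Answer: -1377968641/90214 ≈ -15274.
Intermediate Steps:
t = -20 (t = -4 + ((-3 - 1*1)*2 - 8) = -4 + ((-3 - 1)*2 - 8) = -4 + (-4*2 - 8) = -4 + (-8 - 8) = -4 - 16 = -20)
N(t, (-50 - 115)*(-142 - 83))/(-90214) = (-4 + (-50 - 115)*(-142 - 83))²/(-90214) = (-4 - 165*(-225))²*(-1/90214) = (-4 + 37125)²*(-1/90214) = 37121²*(-1/90214) = 1377968641*(-1/90214) = -1377968641/90214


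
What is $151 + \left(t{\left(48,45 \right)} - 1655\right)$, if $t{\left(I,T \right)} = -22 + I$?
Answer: $-1478$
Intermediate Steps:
$151 + \left(t{\left(48,45 \right)} - 1655\right) = 151 + \left(\left(-22 + 48\right) - 1655\right) = 151 + \left(26 - 1655\right) = 151 - 1629 = -1478$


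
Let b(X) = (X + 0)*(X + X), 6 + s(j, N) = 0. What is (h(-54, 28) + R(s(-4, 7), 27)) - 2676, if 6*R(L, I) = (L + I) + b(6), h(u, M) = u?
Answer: -5429/2 ≈ -2714.5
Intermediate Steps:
s(j, N) = -6 (s(j, N) = -6 + 0 = -6)
b(X) = 2*X² (b(X) = X*(2*X) = 2*X²)
R(L, I) = 12 + I/6 + L/6 (R(L, I) = ((L + I) + 2*6²)/6 = ((I + L) + 2*36)/6 = ((I + L) + 72)/6 = (72 + I + L)/6 = 12 + I/6 + L/6)
(h(-54, 28) + R(s(-4, 7), 27)) - 2676 = (-54 + (12 + (⅙)*27 + (⅙)*(-6))) - 2676 = (-54 + (12 + 9/2 - 1)) - 2676 = (-54 + 31/2) - 2676 = -77/2 - 2676 = -5429/2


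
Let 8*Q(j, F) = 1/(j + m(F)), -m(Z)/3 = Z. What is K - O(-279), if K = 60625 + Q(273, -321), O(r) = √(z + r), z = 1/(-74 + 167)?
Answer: 599460001/9888 - I*√2412978/93 ≈ 60625.0 - 16.703*I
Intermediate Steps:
m(Z) = -3*Z
z = 1/93 ≈ 0.010753
Q(j, F) = 1/(8*(j - 3*F))
O(r) = √(1/93 + r)
K = 599460001/9888 (K = 60625 + 1/(8*(273 - 3*(-321))) = 60625 + 1/(8*(273 + 963)) = 60625 + (⅛)/1236 = 60625 + (⅛)*(1/1236) = 60625 + 1/9888 = 599460001/9888 ≈ 60625.)
K - O(-279) = 599460001/9888 - √(93 + 8649*(-279))/93 = 599460001/9888 - √(93 - 2413071)/93 = 599460001/9888 - √(-2412978)/93 = 599460001/9888 - I*√2412978/93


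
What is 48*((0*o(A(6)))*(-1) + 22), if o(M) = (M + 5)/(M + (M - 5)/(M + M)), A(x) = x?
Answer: 1056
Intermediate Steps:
o(M) = (5 + M)/(M + (-5 + M)/(2*M)) (o(M) = (5 + M)/(M + (-5 + M)/((2*M))) = (5 + M)/(M + (-5 + M)*(1/(2*M))) = (5 + M)/(M + (-5 + M)/(2*M)))
48*((0*o(A(6)))*(-1) + 22) = 48*((0*(2*6*(5 + 6)/(-5 + 6 + 2*6²)))*(-1) + 22) = 48*((0*(2*6*11/(-5 + 6 + 2*36)))*(-1) + 22) = 48*((0*(2*6*11/(-5 + 6 + 72)))*(-1) + 22) = 48*((0*(2*6*11/73))*(-1) + 22) = 48*((0*(2*6*(1/73)*11))*(-1) + 22) = 48*((0*(132/73))*(-1) + 22) = 48*(0*(-1) + 22) = 48*(0 + 22) = 48*22 = 1056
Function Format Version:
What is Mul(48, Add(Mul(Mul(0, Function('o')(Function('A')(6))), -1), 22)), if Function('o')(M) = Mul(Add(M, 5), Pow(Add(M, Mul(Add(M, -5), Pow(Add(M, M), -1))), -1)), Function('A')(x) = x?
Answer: 1056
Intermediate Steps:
Function('o')(M) = Mul(Pow(Add(M, Mul(Rational(1, 2), Pow(M, -1), Add(-5, M))), -1), Add(5, M)) (Function('o')(M) = Mul(Add(5, M), Pow(Add(M, Mul(Add(-5, M), Pow(Mul(2, M), -1))), -1)) = Mul(Add(5, M), Pow(Add(M, Mul(Add(-5, M), Mul(Rational(1, 2), Pow(M, -1)))), -1)) = Mul(Add(5, M), Pow(Add(M, Mul(Rational(1, 2), Pow(M, -1), Add(-5, M))), -1)) = Mul(Pow(Add(M, Mul(Rational(1, 2), Pow(M, -1), Add(-5, M))), -1), Add(5, M)))
Mul(48, Add(Mul(Mul(0, Function('o')(Function('A')(6))), -1), 22)) = Mul(48, Add(Mul(Mul(0, Mul(2, 6, Pow(Add(-5, 6, Mul(2, Pow(6, 2))), -1), Add(5, 6))), -1), 22)) = Mul(48, Add(Mul(Mul(0, Mul(2, 6, Pow(Add(-5, 6, Mul(2, 36)), -1), 11)), -1), 22)) = Mul(48, Add(Mul(Mul(0, Mul(2, 6, Pow(Add(-5, 6, 72), -1), 11)), -1), 22)) = Mul(48, Add(Mul(Mul(0, Mul(2, 6, Pow(73, -1), 11)), -1), 22)) = Mul(48, Add(Mul(Mul(0, Mul(2, 6, Rational(1, 73), 11)), -1), 22)) = Mul(48, Add(Mul(Mul(0, Rational(132, 73)), -1), 22)) = Mul(48, Add(Mul(0, -1), 22)) = Mul(48, Add(0, 22)) = Mul(48, 22) = 1056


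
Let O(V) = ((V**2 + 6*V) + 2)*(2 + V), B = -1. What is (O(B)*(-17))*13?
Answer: 663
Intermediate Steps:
O(V) = (2 + V)*(2 + V**2 + 6*V) (O(V) = (2 + V**2 + 6*V)*(2 + V) = (2 + V)*(2 + V**2 + 6*V))
(O(B)*(-17))*13 = ((4 + (-1)**3 + 8*(-1)**2 + 14*(-1))*(-17))*13 = ((4 - 1 + 8*1 - 14)*(-17))*13 = ((4 - 1 + 8 - 14)*(-17))*13 = -3*(-17)*13 = 51*13 = 663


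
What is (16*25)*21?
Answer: 8400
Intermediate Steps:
(16*25)*21 = 400*21 = 8400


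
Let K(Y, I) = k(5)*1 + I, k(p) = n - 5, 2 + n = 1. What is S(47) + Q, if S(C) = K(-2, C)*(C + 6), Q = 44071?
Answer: 46244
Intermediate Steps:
n = -1 (n = -2 + 1 = -1)
k(p) = -6 (k(p) = -1 - 5 = -6)
K(Y, I) = -6 + I (K(Y, I) = -6*1 + I = -6 + I)
S(C) = (-6 + C)*(6 + C) (S(C) = (-6 + C)*(C + 6) = (-6 + C)*(6 + C))
S(47) + Q = (-36 + 47²) + 44071 = (-36 + 2209) + 44071 = 2173 + 44071 = 46244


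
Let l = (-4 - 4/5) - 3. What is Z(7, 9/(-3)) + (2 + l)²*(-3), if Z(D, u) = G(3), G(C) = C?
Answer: -2448/25 ≈ -97.920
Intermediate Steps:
Z(D, u) = 3
l = -39/5 (l = (-4 - 4*⅕) - 3 = (-4 - ⅘) - 3 = -24/5 - 3 = -39/5 ≈ -7.8000)
Z(7, 9/(-3)) + (2 + l)²*(-3) = 3 + (2 - 39/5)²*(-3) = 3 + (-29/5)²*(-3) = 3 + (841/25)*(-3) = 3 - 2523/25 = -2448/25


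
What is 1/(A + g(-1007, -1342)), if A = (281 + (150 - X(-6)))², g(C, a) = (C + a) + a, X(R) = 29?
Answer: 1/157913 ≈ 6.3326e-6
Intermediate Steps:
g(C, a) = C + 2*a
A = 161604 (A = (281 + (150 - 1*29))² = (281 + (150 - 29))² = (281 + 121)² = 402² = 161604)
1/(A + g(-1007, -1342)) = 1/(161604 + (-1007 + 2*(-1342))) = 1/(161604 + (-1007 - 2684)) = 1/(161604 - 3691) = 1/157913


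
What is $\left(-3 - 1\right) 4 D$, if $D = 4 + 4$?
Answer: $-128$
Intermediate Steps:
$D = 8$
$\left(-3 - 1\right) 4 D = \left(-3 - 1\right) 4 \cdot 8 = \left(-4\right) 4 \cdot 8 = \left(-16\right) 8 = -128$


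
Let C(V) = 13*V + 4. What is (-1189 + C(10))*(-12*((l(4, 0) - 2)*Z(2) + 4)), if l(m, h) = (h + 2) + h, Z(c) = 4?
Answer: 50640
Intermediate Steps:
C(V) = 4 + 13*V
l(m, h) = 2 + 2*h (l(m, h) = (2 + h) + h = 2 + 2*h)
(-1189 + C(10))*(-12*((l(4, 0) - 2)*Z(2) + 4)) = (-1189 + (4 + 13*10))*(-12*(((2 + 2*0) - 2)*4 + 4)) = (-1189 + (4 + 130))*(-12*(((2 + 0) - 2)*4 + 4)) = (-1189 + 134)*(-12*((2 - 2)*4 + 4)) = -(-12660)*(0*4 + 4) = -(-12660)*(0 + 4) = -(-12660)*4 = -1055*(-48) = 50640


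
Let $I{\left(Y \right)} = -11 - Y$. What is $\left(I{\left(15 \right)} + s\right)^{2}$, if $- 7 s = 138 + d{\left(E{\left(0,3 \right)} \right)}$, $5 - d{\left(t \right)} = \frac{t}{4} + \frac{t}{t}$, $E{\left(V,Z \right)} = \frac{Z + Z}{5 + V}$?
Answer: $\frac{10478169}{4900} \approx 2138.4$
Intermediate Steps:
$E{\left(V,Z \right)} = \frac{2 Z}{5 + V}$
$d{\left(t \right)} = 4 - \frac{t}{4}$ ($d{\left(t \right)} = 5 - \left(\frac{t}{4} + \frac{t}{t}\right) = 5 - \left(t \frac{1}{4} + 1\right) = 5 - \left(\frac{t}{4} + 1\right) = 5 - \left(1 + \frac{t}{4}\right) = 4 - \frac{t}{4}$)
$s = - \frac{1417}{70}$ ($s = - \frac{138 + \left(4 - \frac{2 \cdot 3 \frac{1}{5 + 0}}{4}\right)}{7} = - \frac{138 + \left(4 - \frac{2 \cdot 3 \cdot \frac{1}{5}}{4}\right)}{7} = - \frac{138 + \left(4 - \frac{3}{10}\right)}{7} = - \frac{138 + \frac{37}{10}}{7} = \left(- \frac{1}{7}\right) \frac{1417}{10} = - \frac{1417}{70} \approx -20.243$)
$\left(I{\left(15 \right)} + s\right)^{2} = \left(\left(-11 - 15\right) - \frac{1417}{70}\right)^{2} = \left(-26 - \frac{1417}{70}\right)^{2} = \left(- \frac{3237}{70}\right)^{2} = \frac{10478169}{4900}$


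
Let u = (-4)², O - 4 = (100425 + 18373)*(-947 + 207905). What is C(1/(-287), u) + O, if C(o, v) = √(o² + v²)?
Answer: 24586196488 + √21086465/287 ≈ 2.4586e+10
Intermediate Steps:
O = 24586196488 (O = 4 + (100425 + 18373)*(-947 + 207905) = 4 + 118798*206958 = 4 + 24586196484 = 24586196488)
u = 16
C(1/(-287), u) + O = √((1/(-287))² + 16²) + 24586196488 = √((-1/287)² + 256) + 24586196488 = √(1/82369 + 256) + 24586196488 = √(21086465/82369) + 24586196488 = √21086465/287 + 24586196488 = 24586196488 + √21086465/287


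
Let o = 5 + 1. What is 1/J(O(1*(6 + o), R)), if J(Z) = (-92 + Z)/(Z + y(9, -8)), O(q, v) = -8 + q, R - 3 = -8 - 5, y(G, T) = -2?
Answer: -1/44 ≈ -0.022727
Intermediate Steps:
o = 6
R = -10 (R = 3 + (-8 - 5) = 3 - 13 = -10)
J(Z) = (-92 + Z)/(-2 + Z) (J(Z) = (-92 + Z)/(Z - 2) = (-92 + Z)/(-2 + Z))
1/J(O(1*(6 + o), R)) = 1/((-92 + (-8 + 1*(6 + 6)))/(-2 + (-8 + 1*(6 + 6)))) = 1/((-92 + (-8 + 1*12))/(-2 + (-8 + 1*12))) = 1/((-92 + (-8 + 12))/(-2 + (-8 + 12))) = 1/((-92 + 4)/(-2 + 4)) = 1/(-88/2) = 1/((1/2)*(-88)) = 1/(-44) = -1/44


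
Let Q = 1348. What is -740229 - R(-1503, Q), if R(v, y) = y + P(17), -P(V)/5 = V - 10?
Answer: -741542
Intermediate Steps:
P(V) = 50 - 5*V (P(V) = -5*(V - 10) = -5*(-10 + V) = 50 - 5*V)
R(v, y) = -35 + y (R(v, y) = y + (50 - 5*17) = y + (50 - 85) = y - 35 = -35 + y)
-740229 - R(-1503, Q) = -740229 - (-35 + 1348) = -740229 - 1*1313 = -740229 - 1313 = -741542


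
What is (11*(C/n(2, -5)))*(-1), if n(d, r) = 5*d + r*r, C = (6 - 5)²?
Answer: -11/35 ≈ -0.31429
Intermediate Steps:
C = 1 (C = 1² = 1)
n(d, r) = r² + 5*d (n(d, r) = 5*d + r² = r² + 5*d)
(11*(C/n(2, -5)))*(-1) = (11*(1/((-5)² + 5*2)))*(-1) = (11*(1/(25 + 10)))*(-1) = (11*(1/35))*(-1) = (11/35)*(-1) = -11/35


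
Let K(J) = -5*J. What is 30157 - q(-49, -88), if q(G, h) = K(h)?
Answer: 29717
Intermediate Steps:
q(G, h) = -5*h
30157 - q(-49, -88) = 30157 - (-5)*(-88) = 30157 - 1*440 = 30157 - 440 = 29717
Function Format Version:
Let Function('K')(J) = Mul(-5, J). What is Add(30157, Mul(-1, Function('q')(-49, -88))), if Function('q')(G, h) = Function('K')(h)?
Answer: 29717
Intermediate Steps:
Function('q')(G, h) = Mul(-5, h)
Add(30157, Mul(-1, Function('q')(-49, -88))) = Add(30157, Mul(-1, Mul(-5, -88))) = Add(30157, Mul(-1, 440)) = Add(30157, -440) = 29717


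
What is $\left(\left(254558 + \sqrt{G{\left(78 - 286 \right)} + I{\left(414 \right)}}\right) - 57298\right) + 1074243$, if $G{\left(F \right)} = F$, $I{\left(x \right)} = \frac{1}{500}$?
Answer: $1271503 + \frac{i \sqrt{519995}}{50} \approx 1.2715 \cdot 10^{6} + 14.422 i$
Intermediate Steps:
$I{\left(x \right)} = \frac{1}{500}$
$\left(\left(254558 + \sqrt{G{\left(78 - 286 \right)} + I{\left(414 \right)}}\right) - 57298\right) + 1074243 = \left(\left(254558 + \sqrt{\left(78 - 286\right) + \frac{1}{500}}\right) - 57298\right) + 1074243 = \left(\left(254558 + \sqrt{-208 + \frac{1}{500}}\right) - 57298\right) + 1074243 = \left(\left(254558 + \sqrt{- \frac{103999}{500}}\right) - 57298\right) + 1074243 = \left(\left(254558 + \frac{i \sqrt{519995}}{50}\right) - 57298\right) + 1074243 = \left(197260 + \frac{i \sqrt{519995}}{50}\right) + 1074243 = 1271503 + \frac{i \sqrt{519995}}{50}$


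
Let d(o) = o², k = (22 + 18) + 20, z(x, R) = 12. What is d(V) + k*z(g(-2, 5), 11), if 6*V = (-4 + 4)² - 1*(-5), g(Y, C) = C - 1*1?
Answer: 25945/36 ≈ 720.69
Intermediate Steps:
g(Y, C) = -1 + C (g(Y, C) = C - 1 = -1 + C)
V = ⅚ (V = ((-4 + 4)² - 1*(-5))/6 = (0² + 5)/6 = (0 + 5)/6 = (⅙)*5 = ⅚ ≈ 0.83333)
k = 60 (k = 40 + 20 = 60)
d(V) + k*z(g(-2, 5), 11) = (⅚)² + 60*12 = 25/36 + 720 = 25945/36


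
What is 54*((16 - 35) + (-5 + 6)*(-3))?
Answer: -1188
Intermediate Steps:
54*((16 - 35) + (-5 + 6)*(-3)) = 54*(-19 + 1*(-3)) = 54*(-19 - 3) = 54*(-22) = -1188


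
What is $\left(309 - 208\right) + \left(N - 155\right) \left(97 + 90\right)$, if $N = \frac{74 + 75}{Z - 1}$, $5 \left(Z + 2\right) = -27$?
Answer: $- \frac{1352443}{42} \approx -32201.0$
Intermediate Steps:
$Z = - \frac{37}{5}$ ($Z = -2 + \frac{1}{5} \left(-27\right) = -2 - \frac{27}{5} = - \frac{37}{5} \approx -7.4$)
$N = - \frac{745}{42}$ ($N = \frac{74 + 75}{- \frac{37}{5} - 1} = \frac{149}{- \frac{42}{5}} = 149 \left(- \frac{5}{42}\right) = - \frac{745}{42} \approx -17.738$)
$\left(309 - 208\right) + \left(N - 155\right) \left(97 + 90\right) = \left(309 - 208\right) + \left(- \frac{745}{42} - 155\right) \left(97 + 90\right) = 101 - \frac{1356685}{42} = - \frac{1352443}{42}$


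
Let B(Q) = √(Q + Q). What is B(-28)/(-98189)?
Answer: -2*I*√14/98189 ≈ -7.6213e-5*I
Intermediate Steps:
B(Q) = √2*√Q (B(Q) = √(2*Q) = √2*√Q)
B(-28)/(-98189) = (√2*√(-28))/(-98189) = (√2*(2*I*√7))*(-1/98189) = (2*I*√14)*(-1/98189) = -2*I*√14/98189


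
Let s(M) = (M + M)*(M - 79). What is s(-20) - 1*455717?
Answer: -451757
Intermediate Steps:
s(M) = 2*M*(-79 + M) (s(M) = (2*M)*(-79 + M) = 2*M*(-79 + M))
s(-20) - 1*455717 = 2*(-20)*(-79 - 20) - 1*455717 = 2*(-20)*(-99) - 455717 = 3960 - 455717 = -451757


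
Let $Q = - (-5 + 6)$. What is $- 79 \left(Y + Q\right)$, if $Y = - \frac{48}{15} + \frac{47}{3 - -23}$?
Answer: $\frac{24569}{130} \approx 188.99$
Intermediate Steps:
$Q = -1$ ($Q = \left(-1\right) 1 = -1$)
$Y = - \frac{181}{130}$ ($Y = \left(-48\right) \frac{1}{15} + \frac{47}{3 + 23} = - \frac{16}{5} + \frac{47}{26} = - \frac{181}{130} \approx -1.3923$)
$- 79 \left(Y + Q\right) = - 79 \left(- \frac{181}{130} - 1\right) = \left(-79\right) \left(- \frac{311}{130}\right) = \frac{24569}{130}$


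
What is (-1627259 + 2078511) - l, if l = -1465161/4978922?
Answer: 2246749975505/4978922 ≈ 4.5125e+5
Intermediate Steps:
l = -1465161/4978922 (l = -1465161*1/4978922 = -1465161/4978922 ≈ -0.29427)
(-1627259 + 2078511) - l = (-1627259 + 2078511) - 1*(-1465161/4978922) = 451252 + 1465161/4978922 = 2246749975505/4978922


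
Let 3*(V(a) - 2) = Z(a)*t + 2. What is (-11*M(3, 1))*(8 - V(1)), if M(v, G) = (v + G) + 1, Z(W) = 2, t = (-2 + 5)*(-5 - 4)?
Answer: -3850/3 ≈ -1283.3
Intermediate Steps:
t = -27 (t = 3*(-9) = -27)
V(a) = -46/3 (V(a) = 2 + (2*(-27) + 2)/3 = 2 + (-54 + 2)/3 = 2 + (1/3)*(-52) = 2 - 52/3 = -46/3)
M(v, G) = 1 + G + v (M(v, G) = (G + v) + 1 = 1 + G + v)
(-11*M(3, 1))*(8 - V(1)) = (-11*(1 + 1 + 3))*(8 - 1*(-46/3)) = (-11*5)*(8 + 46/3) = -55*70/3 = -3850/3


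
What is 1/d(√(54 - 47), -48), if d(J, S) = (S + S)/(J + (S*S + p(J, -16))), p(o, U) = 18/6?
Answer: -769/32 - √7/96 ≈ -24.059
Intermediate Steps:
p(o, U) = 3 (p(o, U) = 18*(⅙) = 3)
d(J, S) = 2*S/(3 + J + S²) (d(J, S) = (S + S)/(J + (S*S + 3)) = (2*S)/(J + (S² + 3)) = (2*S)/(J + (3 + S²)) = (2*S)/(3 + J + S²) = 2*S/(3 + J + S²))
1/d(√(54 - 47), -48) = 1/(2*(-48)/(3 + √(54 - 47) + (-48)²)) = 1/(2*(-48)/(3 + √7 + 2304)) = 1/(2*(-48)/(2307 + √7)) = 1/(-96/(2307 + √7)) = -769/32 - √7/96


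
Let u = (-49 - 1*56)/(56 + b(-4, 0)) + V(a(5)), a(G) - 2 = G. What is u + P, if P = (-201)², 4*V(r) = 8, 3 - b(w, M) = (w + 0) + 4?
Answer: 2383672/59 ≈ 40401.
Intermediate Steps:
a(G) = 2 + G
b(w, M) = -1 - w (b(w, M) = 3 - ((w + 0) + 4) = 3 - (w + 4) = 3 - (4 + w) = 3 + (-4 - w) = -1 - w)
V(r) = 2 (V(r) = (¼)*8 = 2)
P = 40401
u = 13/59 (u = (-49 - 1*56)/(56 + (-1 - 1*(-4))) + 2 = (-49 - 56)/(56 + (-1 + 4)) + 2 = -105/(56 + 3) + 2 = -105/59 + 2 = 13/59 ≈ 0.22034)
u + P = 13/59 + 40401 = 2383672/59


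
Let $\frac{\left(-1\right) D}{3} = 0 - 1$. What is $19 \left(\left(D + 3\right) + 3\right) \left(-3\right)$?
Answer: $-513$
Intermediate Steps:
$D = 3$ ($D = - 3 \left(0 - 1\right) = \left(-3\right) \left(-1\right) = 3$)
$19 \left(\left(D + 3\right) + 3\right) \left(-3\right) = 19 \left(\left(3 + 3\right) + 3\right) \left(-3\right) = 19 \left(6 + 3\right) \left(-3\right) = 19 \cdot 9 \left(-3\right) = 171 \left(-3\right) = -513$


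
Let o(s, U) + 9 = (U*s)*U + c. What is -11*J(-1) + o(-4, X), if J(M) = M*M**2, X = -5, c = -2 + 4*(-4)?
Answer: -116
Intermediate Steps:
c = -18 (c = -2 - 16 = -18)
o(s, U) = -27 + s*U**2 (o(s, U) = -9 + ((U*s)*U - 18) = -9 + (s*U**2 - 18) = -9 + (-18 + s*U**2) = -27 + s*U**2)
J(M) = M**3
-11*J(-1) + o(-4, X) = -11*(-1)**3 + (-27 - 4*(-5)**2) = -11*(-1) + (-27 - 4*25) = 11 + (-27 - 100) = 11 - 127 = -116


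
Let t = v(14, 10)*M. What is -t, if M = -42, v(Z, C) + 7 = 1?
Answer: -252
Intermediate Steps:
v(Z, C) = -6 (v(Z, C) = -7 + 1 = -6)
t = 252 (t = -6*(-42) = 252)
-t = -1*252 = -252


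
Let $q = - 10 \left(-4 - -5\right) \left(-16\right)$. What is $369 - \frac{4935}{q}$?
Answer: $\frac{10821}{32} \approx 338.16$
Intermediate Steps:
$q = 160$ ($q = - 10 \left(-4 + 5\right) \left(-16\right) = \left(-10\right) 1 \left(-16\right) = \left(-10\right) \left(-16\right) = 160$)
$369 - \frac{4935}{q} = 369 - \frac{4935}{160} = 369 - \frac{987}{32} = \frac{10821}{32}$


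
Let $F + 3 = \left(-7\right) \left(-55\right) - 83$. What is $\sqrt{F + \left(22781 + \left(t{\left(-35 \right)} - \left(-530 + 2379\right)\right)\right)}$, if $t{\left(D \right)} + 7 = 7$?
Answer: $3 \sqrt{2359} \approx 145.71$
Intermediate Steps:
$t{\left(D \right)} = 0$ ($t{\left(D \right)} = -7 + 7 = 0$)
$F = 299$ ($F = -3 - -302 = -3 + \left(385 - 83\right) = -3 + 302 = 299$)
$\sqrt{F + \left(22781 + \left(t{\left(-35 \right)} - \left(-530 + 2379\right)\right)\right)} = \sqrt{299 + \left(22781 + \left(0 - \left(-530 + 2379\right)\right)\right)} = \sqrt{299 + \left(22781 + \left(0 - 1849\right)\right)} = \sqrt{299 + \left(22781 - 1849\right)} = \sqrt{299 + 20932} = \sqrt{21231} = 3 \sqrt{2359}$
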